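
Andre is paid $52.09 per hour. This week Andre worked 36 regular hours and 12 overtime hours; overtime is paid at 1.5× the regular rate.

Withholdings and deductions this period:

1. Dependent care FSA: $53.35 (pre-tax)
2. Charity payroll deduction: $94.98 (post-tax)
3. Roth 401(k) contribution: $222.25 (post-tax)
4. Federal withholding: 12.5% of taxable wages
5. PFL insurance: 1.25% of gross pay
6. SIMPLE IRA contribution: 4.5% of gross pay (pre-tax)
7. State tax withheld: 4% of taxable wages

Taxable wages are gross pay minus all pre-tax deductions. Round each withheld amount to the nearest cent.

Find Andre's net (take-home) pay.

$1,846.10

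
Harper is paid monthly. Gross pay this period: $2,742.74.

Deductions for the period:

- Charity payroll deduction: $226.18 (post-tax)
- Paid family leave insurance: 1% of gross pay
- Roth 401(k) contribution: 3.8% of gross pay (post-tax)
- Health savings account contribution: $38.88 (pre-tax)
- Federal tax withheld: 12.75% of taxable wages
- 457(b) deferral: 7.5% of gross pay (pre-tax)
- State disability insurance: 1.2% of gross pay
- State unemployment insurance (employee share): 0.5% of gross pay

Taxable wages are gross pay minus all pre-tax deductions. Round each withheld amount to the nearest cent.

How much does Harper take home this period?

$1,775.19

457(b) deferral: $2,742.74 × 0.075 = $205.71
Health savings account contribution: $38.88
Pre-tax total = $205.71 + $38.88 = $244.59
Taxable wages = $2,742.74 − $244.59 = $2,498.15
Federal tax withheld: $2,498.15 × 0.1275 = $318.51
State unemployment insurance (employee share): $2,742.74 × 0.005 = $13.71
State disability insurance: $2,742.74 × 0.012 = $32.91
Paid family leave insurance: $2,742.74 × 0.01 = $27.43
Roth 401(k) contribution: $2,742.74 × 0.038 = $104.22
Charity payroll deduction: $226.18
Total deductions = $205.71 + $38.88 + $318.51 + $13.71 + $32.91 + $27.43 + $104.22 + $226.18 = $967.55
Net pay = $2,742.74 − $967.55 = $1,775.19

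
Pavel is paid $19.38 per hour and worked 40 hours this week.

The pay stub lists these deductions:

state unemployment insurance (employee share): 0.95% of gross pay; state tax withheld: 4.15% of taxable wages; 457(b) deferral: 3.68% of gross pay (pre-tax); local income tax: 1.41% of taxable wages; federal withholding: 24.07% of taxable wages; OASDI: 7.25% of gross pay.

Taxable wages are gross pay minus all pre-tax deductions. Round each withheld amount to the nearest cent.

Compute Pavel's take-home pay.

Gross pay: 40 × $19.38 = $775.20
457(b) deferral: $775.20 × 0.0368 = $28.53
Taxable wages = $775.20 − $28.53 = $746.67
State tax withheld: $746.67 × 0.0415 = $30.99
Local income tax: $746.67 × 0.0141 = $10.53
Federal withholding: $746.67 × 0.2407 = $179.72
OASDI: $775.20 × 0.0725 = $56.20
State unemployment insurance (employee share): $775.20 × 0.0095 = $7.36
Total deductions = $28.53 + $30.99 + $10.53 + $179.72 + $56.20 + $7.36 = $313.33
Net pay = $775.20 − $313.33 = $461.87

$461.87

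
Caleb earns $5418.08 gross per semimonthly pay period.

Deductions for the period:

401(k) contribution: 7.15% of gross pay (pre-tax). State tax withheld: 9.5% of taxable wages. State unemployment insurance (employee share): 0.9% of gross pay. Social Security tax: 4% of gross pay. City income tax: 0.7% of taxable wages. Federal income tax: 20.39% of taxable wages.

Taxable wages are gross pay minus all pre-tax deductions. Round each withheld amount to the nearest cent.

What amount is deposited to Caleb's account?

$3226.32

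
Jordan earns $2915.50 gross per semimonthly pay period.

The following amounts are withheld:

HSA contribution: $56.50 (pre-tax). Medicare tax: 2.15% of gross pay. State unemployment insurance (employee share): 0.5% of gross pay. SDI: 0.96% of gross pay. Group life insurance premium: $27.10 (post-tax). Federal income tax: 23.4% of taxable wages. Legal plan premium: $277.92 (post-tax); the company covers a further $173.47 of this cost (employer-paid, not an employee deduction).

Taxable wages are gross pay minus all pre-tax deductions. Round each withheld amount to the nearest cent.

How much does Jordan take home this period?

$1779.72

HSA contribution: $56.50
Taxable wages = $2915.50 − $56.50 = $2859.00
Federal income tax: $2859.00 × 0.234 = $669.01
SDI: $2915.50 × 0.0096 = $27.99
Medicare tax: $2915.50 × 0.0215 = $62.68
State unemployment insurance (employee share): $2915.50 × 0.005 = $14.58
Legal plan premium: $277.92
Group life insurance premium: $27.10
(Employer's $173.47 toward legal plan premium is not withheld from the employee.)
Total deductions = $56.50 + $669.01 + $27.99 + $62.68 + $14.58 + $277.92 + $27.10 = $1135.78
Net pay = $2915.50 − $1135.78 = $1779.72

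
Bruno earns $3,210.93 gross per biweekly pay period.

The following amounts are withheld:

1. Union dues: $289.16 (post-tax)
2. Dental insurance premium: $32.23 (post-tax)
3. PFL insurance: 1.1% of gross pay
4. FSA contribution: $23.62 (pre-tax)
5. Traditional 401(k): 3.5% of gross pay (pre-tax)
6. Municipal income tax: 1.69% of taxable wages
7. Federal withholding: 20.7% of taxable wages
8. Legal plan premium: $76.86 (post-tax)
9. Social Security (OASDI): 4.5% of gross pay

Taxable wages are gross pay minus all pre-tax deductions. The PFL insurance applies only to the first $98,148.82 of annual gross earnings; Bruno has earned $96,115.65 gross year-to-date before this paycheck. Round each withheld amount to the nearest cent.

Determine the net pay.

Traditional 401(k): $3,210.93 × 0.035 = $112.38
FSA contribution: $23.62
Pre-tax total = $112.38 + $23.62 = $136.00
Taxable wages = $3,210.93 − $136.00 = $3,074.93
Federal withholding: $3,074.93 × 0.207 = $636.51
Municipal income tax: $3,074.93 × 0.0169 = $51.97
Social Security (OASDI): $3,210.93 × 0.045 = $144.49
PFL insurance: only $98,148.82 − $96,115.65 = $2,033.17 of this check is subject → $2,033.17 × 0.011 = $22.36
Legal plan premium: $76.86
Dental insurance premium: $32.23
Union dues: $289.16
Total deductions = $112.38 + $23.62 + $636.51 + $51.97 + $144.49 + $22.36 + $76.86 + $32.23 + $289.16 = $1,389.58
Net pay = $3,210.93 − $1,389.58 = $1,821.35

$1,821.35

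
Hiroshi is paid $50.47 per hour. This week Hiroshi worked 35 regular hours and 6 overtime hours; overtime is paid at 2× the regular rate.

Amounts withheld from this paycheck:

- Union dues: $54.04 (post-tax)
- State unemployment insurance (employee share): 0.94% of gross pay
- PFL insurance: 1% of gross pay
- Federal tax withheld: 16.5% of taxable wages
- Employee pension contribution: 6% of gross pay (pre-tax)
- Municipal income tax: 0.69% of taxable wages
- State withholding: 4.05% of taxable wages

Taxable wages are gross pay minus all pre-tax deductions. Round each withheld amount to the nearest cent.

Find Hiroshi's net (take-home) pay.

$1656.09

Regular pay: 35 × $50.47 = $1766.45
Overtime pay: 6 × $50.47 × 2 = $605.64
Gross pay = $1766.45 + $605.64 = $2372.09
Employee pension contribution: $2372.09 × 0.06 = $142.33
Taxable wages = $2372.09 − $142.33 = $2229.76
Federal tax withheld: $2229.76 × 0.165 = $367.91
Municipal income tax: $2229.76 × 0.0069 = $15.39
State withholding: $2229.76 × 0.0405 = $90.31
State unemployment insurance (employee share): $2372.09 × 0.0094 = $22.30
PFL insurance: $2372.09 × 0.01 = $23.72
Union dues: $54.04
Total deductions = $142.33 + $367.91 + $15.39 + $90.31 + $22.30 + $23.72 + $54.04 = $716.00
Net pay = $2372.09 − $716.00 = $1656.09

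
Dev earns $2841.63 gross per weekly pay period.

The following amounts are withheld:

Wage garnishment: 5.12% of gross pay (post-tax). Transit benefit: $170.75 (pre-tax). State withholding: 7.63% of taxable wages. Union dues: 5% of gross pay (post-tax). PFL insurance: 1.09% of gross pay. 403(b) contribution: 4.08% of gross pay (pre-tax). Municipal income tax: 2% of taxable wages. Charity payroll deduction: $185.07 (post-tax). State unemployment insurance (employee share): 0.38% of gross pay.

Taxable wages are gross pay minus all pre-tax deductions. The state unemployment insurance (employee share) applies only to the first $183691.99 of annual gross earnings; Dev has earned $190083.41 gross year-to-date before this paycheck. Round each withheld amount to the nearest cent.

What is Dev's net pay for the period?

$1805.29

403(b) contribution: $2841.63 × 0.0408 = $115.94
Transit benefit: $170.75
Pre-tax total = $115.94 + $170.75 = $286.69
Taxable wages = $2841.63 − $286.69 = $2554.94
State withholding: $2554.94 × 0.0763 = $194.94
Municipal income tax: $2554.94 × 0.02 = $51.10
PFL insurance: $2841.63 × 0.0109 = $30.97
State unemployment insurance (employee share): annual cap $183691.99 already reached (YTD $190083.41), so $0.00
Charity payroll deduction: $185.07
Wage garnishment: $2841.63 × 0.0512 = $145.49
Union dues: $2841.63 × 0.05 = $142.08
Total deductions = $115.94 + $170.75 + $194.94 + $51.10 + $30.97 + $0.00 + $185.07 + $145.49 + $142.08 = $1036.34
Net pay = $2841.63 − $1036.34 = $1805.29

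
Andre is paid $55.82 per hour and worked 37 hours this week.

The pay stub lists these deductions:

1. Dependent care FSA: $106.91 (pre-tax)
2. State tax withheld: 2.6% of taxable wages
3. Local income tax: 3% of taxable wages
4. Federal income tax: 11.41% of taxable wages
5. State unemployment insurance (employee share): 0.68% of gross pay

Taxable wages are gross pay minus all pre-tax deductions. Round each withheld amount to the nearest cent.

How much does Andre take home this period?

$1,611.26

Gross pay: 37 × $55.82 = $2,065.34
Dependent care FSA: $106.91
Taxable wages = $2,065.34 − $106.91 = $1,958.43
State tax withheld: $1,958.43 × 0.026 = $50.92
Local income tax: $1,958.43 × 0.03 = $58.75
Federal income tax: $1,958.43 × 0.1141 = $223.46
State unemployment insurance (employee share): $2,065.34 × 0.0068 = $14.04
Total deductions = $106.91 + $50.92 + $58.75 + $223.46 + $14.04 = $454.08
Net pay = $2,065.34 − $454.08 = $1,611.26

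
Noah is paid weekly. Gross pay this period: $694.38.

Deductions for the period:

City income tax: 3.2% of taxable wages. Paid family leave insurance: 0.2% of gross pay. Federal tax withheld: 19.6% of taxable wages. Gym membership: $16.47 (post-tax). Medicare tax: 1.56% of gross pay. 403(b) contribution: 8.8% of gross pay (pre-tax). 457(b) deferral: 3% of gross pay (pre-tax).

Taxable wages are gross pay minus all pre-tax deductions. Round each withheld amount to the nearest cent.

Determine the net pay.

403(b) contribution: $694.38 × 0.088 = $61.11
457(b) deferral: $694.38 × 0.03 = $20.83
Pre-tax total = $61.11 + $20.83 = $81.94
Taxable wages = $694.38 − $81.94 = $612.44
Federal tax withheld: $612.44 × 0.196 = $120.04
City income tax: $612.44 × 0.032 = $19.60
Paid family leave insurance: $694.38 × 0.002 = $1.39
Medicare tax: $694.38 × 0.0156 = $10.83
Gym membership: $16.47
Total deductions = $61.11 + $20.83 + $120.04 + $19.60 + $1.39 + $10.83 + $16.47 = $250.27
Net pay = $694.38 − $250.27 = $444.11

$444.11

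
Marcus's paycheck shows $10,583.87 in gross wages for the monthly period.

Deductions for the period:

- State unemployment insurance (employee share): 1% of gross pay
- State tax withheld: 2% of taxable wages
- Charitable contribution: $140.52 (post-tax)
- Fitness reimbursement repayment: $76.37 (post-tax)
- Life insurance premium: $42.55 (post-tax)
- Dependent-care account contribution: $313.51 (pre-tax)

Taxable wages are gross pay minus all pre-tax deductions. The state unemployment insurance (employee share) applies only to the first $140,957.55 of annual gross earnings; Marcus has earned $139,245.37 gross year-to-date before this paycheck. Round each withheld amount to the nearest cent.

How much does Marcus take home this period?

$9,788.39

Dependent-care account contribution: $313.51
Taxable wages = $10,583.87 − $313.51 = $10,270.36
State tax withheld: $10,270.36 × 0.02 = $205.41
State unemployment insurance (employee share): only $140,957.55 − $139,245.37 = $1,712.18 of this check is subject → $1,712.18 × 0.01 = $17.12
Life insurance premium: $42.55
Charitable contribution: $140.52
Fitness reimbursement repayment: $76.37
Total deductions = $313.51 + $205.41 + $17.12 + $42.55 + $140.52 + $76.37 = $795.48
Net pay = $10,583.87 − $795.48 = $9,788.39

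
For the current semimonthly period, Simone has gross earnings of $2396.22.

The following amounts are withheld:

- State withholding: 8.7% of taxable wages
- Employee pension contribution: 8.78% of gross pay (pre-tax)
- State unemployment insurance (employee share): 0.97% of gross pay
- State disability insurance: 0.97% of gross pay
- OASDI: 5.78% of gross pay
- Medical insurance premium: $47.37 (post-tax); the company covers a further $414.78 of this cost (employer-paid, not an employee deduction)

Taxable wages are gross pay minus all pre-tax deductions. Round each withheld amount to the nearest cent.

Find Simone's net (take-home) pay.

Employee pension contribution: $2396.22 × 0.0878 = $210.39
Taxable wages = $2396.22 − $210.39 = $2185.83
State withholding: $2185.83 × 0.087 = $190.17
State disability insurance: $2396.22 × 0.0097 = $23.24
OASDI: $2396.22 × 0.0578 = $138.50
State unemployment insurance (employee share): $2396.22 × 0.0097 = $23.24
Medical insurance premium: $47.37
(Employer's $414.78 toward medical insurance premium is not withheld from the employee.)
Total deductions = $210.39 + $190.17 + $23.24 + $138.50 + $23.24 + $47.37 = $632.91
Net pay = $2396.22 − $632.91 = $1763.31

$1763.31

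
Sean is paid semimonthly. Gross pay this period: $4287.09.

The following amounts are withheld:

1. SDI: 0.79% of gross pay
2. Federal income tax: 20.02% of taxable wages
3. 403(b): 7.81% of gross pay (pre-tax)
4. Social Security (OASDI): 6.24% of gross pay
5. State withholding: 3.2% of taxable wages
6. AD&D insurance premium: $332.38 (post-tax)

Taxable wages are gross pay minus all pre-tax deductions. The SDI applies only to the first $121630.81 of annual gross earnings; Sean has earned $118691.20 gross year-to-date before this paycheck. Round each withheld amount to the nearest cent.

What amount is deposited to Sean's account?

403(b): $4287.09 × 0.0781 = $334.82
Taxable wages = $4287.09 − $334.82 = $3952.27
Federal income tax: $3952.27 × 0.2002 = $791.24
State withholding: $3952.27 × 0.032 = $126.47
SDI: only $121630.81 − $118691.20 = $2939.61 of this check is subject → $2939.61 × 0.0079 = $23.22
Social Security (OASDI): $4287.09 × 0.0624 = $267.51
AD&D insurance premium: $332.38
Total deductions = $334.82 + $791.24 + $126.47 + $23.22 + $267.51 + $332.38 = $1875.64
Net pay = $4287.09 − $1875.64 = $2411.45

$2411.45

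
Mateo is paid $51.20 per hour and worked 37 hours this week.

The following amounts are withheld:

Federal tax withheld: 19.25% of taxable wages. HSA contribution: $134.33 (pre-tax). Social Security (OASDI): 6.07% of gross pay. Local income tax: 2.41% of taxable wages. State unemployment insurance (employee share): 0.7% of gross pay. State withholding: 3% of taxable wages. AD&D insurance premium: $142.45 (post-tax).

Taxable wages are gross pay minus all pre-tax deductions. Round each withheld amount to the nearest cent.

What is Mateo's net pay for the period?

$1055.34

Gross pay: 37 × $51.20 = $1894.40
HSA contribution: $134.33
Taxable wages = $1894.40 − $134.33 = $1760.07
Federal tax withheld: $1760.07 × 0.1925 = $338.81
Local income tax: $1760.07 × 0.0241 = $42.42
State withholding: $1760.07 × 0.03 = $52.80
Social Security (OASDI): $1894.40 × 0.0607 = $114.99
State unemployment insurance (employee share): $1894.40 × 0.007 = $13.26
AD&D insurance premium: $142.45
Total deductions = $134.33 + $338.81 + $42.42 + $52.80 + $114.99 + $13.26 + $142.45 = $839.06
Net pay = $1894.40 − $839.06 = $1055.34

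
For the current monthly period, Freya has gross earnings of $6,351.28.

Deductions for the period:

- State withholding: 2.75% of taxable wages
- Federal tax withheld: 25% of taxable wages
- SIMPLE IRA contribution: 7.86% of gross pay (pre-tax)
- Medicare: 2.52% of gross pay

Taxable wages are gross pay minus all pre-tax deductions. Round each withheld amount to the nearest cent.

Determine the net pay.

$4,068.07

SIMPLE IRA contribution: $6,351.28 × 0.0786 = $499.21
Taxable wages = $6,351.28 − $499.21 = $5,852.07
State withholding: $5,852.07 × 0.0275 = $160.93
Federal tax withheld: $5,852.07 × 0.25 = $1,463.02
Medicare: $6,351.28 × 0.0252 = $160.05
Total deductions = $499.21 + $160.93 + $1,463.02 + $160.05 = $2,283.21
Net pay = $6,351.28 − $2,283.21 = $4,068.07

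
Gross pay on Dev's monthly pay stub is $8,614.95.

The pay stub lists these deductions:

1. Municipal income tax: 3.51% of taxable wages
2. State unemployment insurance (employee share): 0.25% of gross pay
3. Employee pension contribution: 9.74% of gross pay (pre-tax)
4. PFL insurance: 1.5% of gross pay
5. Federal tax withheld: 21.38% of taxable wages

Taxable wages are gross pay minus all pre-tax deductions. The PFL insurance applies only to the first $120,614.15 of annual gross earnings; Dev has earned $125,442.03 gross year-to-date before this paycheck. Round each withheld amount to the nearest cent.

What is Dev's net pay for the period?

$5,818.90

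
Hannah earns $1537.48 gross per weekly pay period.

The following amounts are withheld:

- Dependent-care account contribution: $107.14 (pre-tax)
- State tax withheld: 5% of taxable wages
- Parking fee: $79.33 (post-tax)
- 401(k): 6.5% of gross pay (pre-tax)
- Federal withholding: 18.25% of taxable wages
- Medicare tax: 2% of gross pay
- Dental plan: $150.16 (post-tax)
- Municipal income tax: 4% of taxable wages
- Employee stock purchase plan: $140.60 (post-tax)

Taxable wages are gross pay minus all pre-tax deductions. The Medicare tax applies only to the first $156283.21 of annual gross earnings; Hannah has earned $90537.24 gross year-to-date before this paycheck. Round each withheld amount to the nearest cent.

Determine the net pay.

401(k): $1537.48 × 0.065 = $99.94
Dependent-care account contribution: $107.14
Pre-tax total = $99.94 + $107.14 = $207.08
Taxable wages = $1537.48 − $207.08 = $1330.40
State tax withheld: $1330.40 × 0.05 = $66.52
Federal withholding: $1330.40 × 0.1825 = $242.80
Municipal income tax: $1330.40 × 0.04 = $53.22
Medicare tax: cap not yet reached, full $1537.48 is subject → $1537.48 × 0.02 = $30.75
Parking fee: $79.33
Dental plan: $150.16
Employee stock purchase plan: $140.60
Total deductions = $99.94 + $107.14 + $66.52 + $242.80 + $53.22 + $30.75 + $79.33 + $150.16 + $140.60 = $970.46
Net pay = $1537.48 − $970.46 = $567.02

$567.02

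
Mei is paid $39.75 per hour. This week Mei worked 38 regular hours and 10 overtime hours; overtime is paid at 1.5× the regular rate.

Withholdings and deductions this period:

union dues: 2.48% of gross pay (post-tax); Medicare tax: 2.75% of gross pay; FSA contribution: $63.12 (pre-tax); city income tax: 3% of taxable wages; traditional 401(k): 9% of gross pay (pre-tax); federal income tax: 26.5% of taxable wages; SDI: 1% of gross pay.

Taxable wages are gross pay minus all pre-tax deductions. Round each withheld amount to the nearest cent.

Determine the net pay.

$1,175.82

Regular pay: 38 × $39.75 = $1,510.50
Overtime pay: 10 × $39.75 × 1.5 = $596.25
Gross pay = $1,510.50 + $596.25 = $2,106.75
Traditional 401(k): $2,106.75 × 0.09 = $189.61
FSA contribution: $63.12
Pre-tax total = $189.61 + $63.12 = $252.73
Taxable wages = $2,106.75 − $252.73 = $1,854.02
City income tax: $1,854.02 × 0.03 = $55.62
Federal income tax: $1,854.02 × 0.265 = $491.32
Medicare tax: $2,106.75 × 0.0275 = $57.94
SDI: $2,106.75 × 0.01 = $21.07
Union dues: $2,106.75 × 0.0248 = $52.25
Total deductions = $189.61 + $63.12 + $55.62 + $491.32 + $57.94 + $21.07 + $52.25 = $930.93
Net pay = $2,106.75 − $930.93 = $1,175.82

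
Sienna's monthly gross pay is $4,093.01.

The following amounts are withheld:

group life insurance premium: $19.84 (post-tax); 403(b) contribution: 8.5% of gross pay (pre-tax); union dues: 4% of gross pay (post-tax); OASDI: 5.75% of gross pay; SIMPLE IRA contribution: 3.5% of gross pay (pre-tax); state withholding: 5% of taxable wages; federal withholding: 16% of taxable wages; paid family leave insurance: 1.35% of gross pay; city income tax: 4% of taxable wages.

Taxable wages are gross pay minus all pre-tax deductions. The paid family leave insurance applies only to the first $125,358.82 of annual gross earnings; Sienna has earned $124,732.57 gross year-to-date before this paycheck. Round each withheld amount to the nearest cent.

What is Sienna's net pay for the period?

403(b) contribution: $4,093.01 × 0.085 = $347.91
SIMPLE IRA contribution: $4,093.01 × 0.035 = $143.26
Pre-tax total = $347.91 + $143.26 = $491.17
Taxable wages = $4,093.01 − $491.17 = $3,601.84
State withholding: $3,601.84 × 0.05 = $180.09
City income tax: $3,601.84 × 0.04 = $144.07
Federal withholding: $3,601.84 × 0.16 = $576.29
OASDI: $4,093.01 × 0.0575 = $235.35
Paid family leave insurance: only $125,358.82 − $124,732.57 = $626.25 of this check is subject → $626.25 × 0.0135 = $8.45
Group life insurance premium: $19.84
Union dues: $4,093.01 × 0.04 = $163.72
Total deductions = $347.91 + $143.26 + $180.09 + $144.07 + $576.29 + $235.35 + $8.45 + $19.84 + $163.72 = $1,818.98
Net pay = $4,093.01 − $1,818.98 = $2,274.03

$2,274.03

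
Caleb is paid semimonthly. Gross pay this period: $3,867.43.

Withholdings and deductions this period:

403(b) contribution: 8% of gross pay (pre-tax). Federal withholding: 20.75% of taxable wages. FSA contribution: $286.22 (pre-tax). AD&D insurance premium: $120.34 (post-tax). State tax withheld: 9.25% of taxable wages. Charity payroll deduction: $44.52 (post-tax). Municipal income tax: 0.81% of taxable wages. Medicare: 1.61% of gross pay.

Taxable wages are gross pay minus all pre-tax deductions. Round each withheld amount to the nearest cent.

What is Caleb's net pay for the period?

$2,036.65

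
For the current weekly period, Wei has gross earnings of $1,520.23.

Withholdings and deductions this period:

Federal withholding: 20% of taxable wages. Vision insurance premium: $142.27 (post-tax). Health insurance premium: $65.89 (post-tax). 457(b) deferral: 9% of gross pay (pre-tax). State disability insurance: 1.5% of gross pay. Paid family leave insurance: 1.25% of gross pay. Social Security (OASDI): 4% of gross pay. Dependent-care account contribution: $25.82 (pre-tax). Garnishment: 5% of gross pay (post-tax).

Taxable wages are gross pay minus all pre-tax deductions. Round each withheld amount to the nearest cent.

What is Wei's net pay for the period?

$699.29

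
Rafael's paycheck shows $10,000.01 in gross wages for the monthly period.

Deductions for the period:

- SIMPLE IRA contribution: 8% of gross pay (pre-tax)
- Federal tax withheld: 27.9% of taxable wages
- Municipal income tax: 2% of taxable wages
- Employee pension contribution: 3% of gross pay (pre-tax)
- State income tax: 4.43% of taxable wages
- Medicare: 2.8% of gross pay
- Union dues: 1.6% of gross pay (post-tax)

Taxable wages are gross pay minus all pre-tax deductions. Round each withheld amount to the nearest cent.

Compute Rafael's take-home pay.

$5,404.64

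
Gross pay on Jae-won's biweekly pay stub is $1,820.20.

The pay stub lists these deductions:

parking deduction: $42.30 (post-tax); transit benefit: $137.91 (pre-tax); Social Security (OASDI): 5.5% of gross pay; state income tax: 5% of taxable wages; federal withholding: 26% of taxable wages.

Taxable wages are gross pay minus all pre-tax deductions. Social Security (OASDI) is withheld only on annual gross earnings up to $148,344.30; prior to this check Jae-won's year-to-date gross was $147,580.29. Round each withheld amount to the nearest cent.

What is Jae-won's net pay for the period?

Transit benefit: $137.91
Taxable wages = $1,820.20 − $137.91 = $1,682.29
State income tax: $1,682.29 × 0.05 = $84.11
Federal withholding: $1,682.29 × 0.26 = $437.40
Social Security (OASDI): only $148,344.30 − $147,580.29 = $764.01 of this check is subject → $764.01 × 0.055 = $42.02
Parking deduction: $42.30
Total deductions = $137.91 + $84.11 + $437.40 + $42.02 + $42.30 = $743.74
Net pay = $1,820.20 − $743.74 = $1,076.46

$1,076.46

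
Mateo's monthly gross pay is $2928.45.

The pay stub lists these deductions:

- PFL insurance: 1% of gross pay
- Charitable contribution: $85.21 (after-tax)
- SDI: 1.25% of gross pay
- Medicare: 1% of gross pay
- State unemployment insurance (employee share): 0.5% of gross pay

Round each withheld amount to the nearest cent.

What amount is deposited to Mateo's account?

$2733.43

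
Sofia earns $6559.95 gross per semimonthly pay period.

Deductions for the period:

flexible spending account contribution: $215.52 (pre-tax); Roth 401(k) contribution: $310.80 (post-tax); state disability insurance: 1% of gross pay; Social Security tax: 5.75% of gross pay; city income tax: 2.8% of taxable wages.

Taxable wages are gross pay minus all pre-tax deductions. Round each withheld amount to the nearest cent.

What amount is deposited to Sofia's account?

Flexible spending account contribution: $215.52
Taxable wages = $6559.95 − $215.52 = $6344.43
City income tax: $6344.43 × 0.028 = $177.64
State disability insurance: $6559.95 × 0.01 = $65.60
Social Security tax: $6559.95 × 0.0575 = $377.20
Roth 401(k) contribution: $310.80
Total deductions = $215.52 + $177.64 + $65.60 + $377.20 + $310.80 = $1146.76
Net pay = $6559.95 − $1146.76 = $5413.19

$5413.19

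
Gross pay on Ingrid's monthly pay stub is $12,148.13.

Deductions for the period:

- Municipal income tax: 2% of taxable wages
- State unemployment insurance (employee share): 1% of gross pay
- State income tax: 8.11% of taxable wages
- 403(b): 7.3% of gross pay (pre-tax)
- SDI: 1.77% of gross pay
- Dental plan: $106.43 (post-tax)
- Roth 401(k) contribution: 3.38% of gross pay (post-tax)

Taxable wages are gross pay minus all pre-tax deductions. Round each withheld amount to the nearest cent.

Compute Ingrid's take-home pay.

$9,269.26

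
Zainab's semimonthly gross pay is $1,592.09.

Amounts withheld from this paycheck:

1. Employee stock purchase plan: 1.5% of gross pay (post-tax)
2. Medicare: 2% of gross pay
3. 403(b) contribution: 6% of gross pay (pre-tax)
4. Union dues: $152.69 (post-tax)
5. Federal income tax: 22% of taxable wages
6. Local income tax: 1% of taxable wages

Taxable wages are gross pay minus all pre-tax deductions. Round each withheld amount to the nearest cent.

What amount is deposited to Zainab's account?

403(b) contribution: $1,592.09 × 0.06 = $95.53
Taxable wages = $1,592.09 − $95.53 = $1,496.56
Local income tax: $1,496.56 × 0.01 = $14.97
Federal income tax: $1,496.56 × 0.22 = $329.24
Medicare: $1,592.09 × 0.02 = $31.84
Union dues: $152.69
Employee stock purchase plan: $1,592.09 × 0.015 = $23.88
Total deductions = $95.53 + $14.97 + $329.24 + $31.84 + $152.69 + $23.88 = $648.15
Net pay = $1,592.09 − $648.15 = $943.94

$943.94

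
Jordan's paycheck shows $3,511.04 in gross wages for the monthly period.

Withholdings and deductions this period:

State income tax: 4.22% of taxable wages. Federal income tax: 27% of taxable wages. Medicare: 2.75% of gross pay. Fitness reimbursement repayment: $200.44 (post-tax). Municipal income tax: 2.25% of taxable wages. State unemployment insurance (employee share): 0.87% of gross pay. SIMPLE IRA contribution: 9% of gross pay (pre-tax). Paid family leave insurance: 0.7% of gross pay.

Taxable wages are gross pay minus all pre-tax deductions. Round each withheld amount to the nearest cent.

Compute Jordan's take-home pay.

$1,773.55

SIMPLE IRA contribution: $3,511.04 × 0.09 = $315.99
Taxable wages = $3,511.04 − $315.99 = $3,195.05
Federal income tax: $3,195.05 × 0.27 = $862.66
Municipal income tax: $3,195.05 × 0.0225 = $71.89
State income tax: $3,195.05 × 0.0422 = $134.83
Paid family leave insurance: $3,511.04 × 0.007 = $24.58
State unemployment insurance (employee share): $3,511.04 × 0.0087 = $30.55
Medicare: $3,511.04 × 0.0275 = $96.55
Fitness reimbursement repayment: $200.44
Total deductions = $315.99 + $862.66 + $71.89 + $134.83 + $24.58 + $30.55 + $96.55 + $200.44 = $1,737.49
Net pay = $3,511.04 − $1,737.49 = $1,773.55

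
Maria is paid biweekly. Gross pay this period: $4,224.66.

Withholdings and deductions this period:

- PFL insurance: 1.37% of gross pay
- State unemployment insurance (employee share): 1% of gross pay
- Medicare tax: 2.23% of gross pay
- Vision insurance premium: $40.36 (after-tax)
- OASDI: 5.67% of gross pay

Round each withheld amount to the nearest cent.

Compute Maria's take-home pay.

Medicare tax: $4,224.66 × 0.0223 = $94.21
State unemployment insurance (employee share): $4,224.66 × 0.01 = $42.25
OASDI: $4,224.66 × 0.0567 = $239.54
PFL insurance: $4,224.66 × 0.0137 = $57.88
Vision insurance premium: $40.36
Total deductions = $94.21 + $42.25 + $239.54 + $57.88 + $40.36 = $474.24
Net pay = $4,224.66 − $474.24 = $3,750.42

$3,750.42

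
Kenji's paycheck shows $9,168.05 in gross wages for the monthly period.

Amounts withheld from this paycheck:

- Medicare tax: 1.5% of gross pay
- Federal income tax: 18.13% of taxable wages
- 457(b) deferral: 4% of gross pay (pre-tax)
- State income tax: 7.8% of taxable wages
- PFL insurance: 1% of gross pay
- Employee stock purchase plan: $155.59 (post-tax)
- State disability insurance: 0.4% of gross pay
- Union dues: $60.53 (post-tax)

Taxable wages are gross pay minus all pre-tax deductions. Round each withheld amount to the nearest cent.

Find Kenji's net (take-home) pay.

457(b) deferral: $9,168.05 × 0.04 = $366.72
Taxable wages = $9,168.05 − $366.72 = $8,801.33
State income tax: $8,801.33 × 0.078 = $686.50
Federal income tax: $8,801.33 × 0.1813 = $1,595.68
PFL insurance: $9,168.05 × 0.01 = $91.68
State disability insurance: $9,168.05 × 0.004 = $36.67
Medicare tax: $9,168.05 × 0.015 = $137.52
Union dues: $60.53
Employee stock purchase plan: $155.59
Total deductions = $366.72 + $686.50 + $1,595.68 + $91.68 + $36.67 + $137.52 + $60.53 + $155.59 = $3,130.89
Net pay = $9,168.05 − $3,130.89 = $6,037.16

$6,037.16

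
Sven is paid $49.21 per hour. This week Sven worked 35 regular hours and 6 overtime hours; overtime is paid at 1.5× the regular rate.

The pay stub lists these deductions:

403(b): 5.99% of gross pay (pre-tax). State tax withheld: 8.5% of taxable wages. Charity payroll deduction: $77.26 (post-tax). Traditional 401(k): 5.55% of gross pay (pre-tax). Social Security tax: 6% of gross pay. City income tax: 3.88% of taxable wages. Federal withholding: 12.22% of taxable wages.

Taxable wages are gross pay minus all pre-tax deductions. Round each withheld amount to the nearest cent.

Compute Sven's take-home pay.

$1,237.01

Regular pay: 35 × $49.21 = $1,722.35
Overtime pay: 6 × $49.21 × 1.5 = $442.89
Gross pay = $1,722.35 + $442.89 = $2,165.24
Traditional 401(k): $2,165.24 × 0.0555 = $120.17
403(b): $2,165.24 × 0.0599 = $129.70
Pre-tax total = $120.17 + $129.70 = $249.87
Taxable wages = $2,165.24 − $249.87 = $1,915.37
City income tax: $1,915.37 × 0.0388 = $74.32
State tax withheld: $1,915.37 × 0.085 = $162.81
Federal withholding: $1,915.37 × 0.1222 = $234.06
Social Security tax: $2,165.24 × 0.06 = $129.91
Charity payroll deduction: $77.26
Total deductions = $120.17 + $129.70 + $74.32 + $162.81 + $234.06 + $129.91 + $77.26 = $928.23
Net pay = $2,165.24 − $928.23 = $1,237.01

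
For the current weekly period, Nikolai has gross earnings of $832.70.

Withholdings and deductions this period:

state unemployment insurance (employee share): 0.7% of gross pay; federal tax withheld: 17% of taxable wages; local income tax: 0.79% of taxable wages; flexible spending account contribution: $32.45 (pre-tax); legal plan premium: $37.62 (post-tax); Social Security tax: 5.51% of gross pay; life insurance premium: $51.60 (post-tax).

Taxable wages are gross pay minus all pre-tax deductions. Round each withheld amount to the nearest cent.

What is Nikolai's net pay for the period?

Flexible spending account contribution: $32.45
Taxable wages = $832.70 − $32.45 = $800.25
Federal tax withheld: $800.25 × 0.17 = $136.04
Local income tax: $800.25 × 0.0079 = $6.32
Social Security tax: $832.70 × 0.0551 = $45.88
State unemployment insurance (employee share): $832.70 × 0.007 = $5.83
Life insurance premium: $51.60
Legal plan premium: $37.62
Total deductions = $32.45 + $136.04 + $6.32 + $45.88 + $5.83 + $51.60 + $37.62 = $315.74
Net pay = $832.70 − $315.74 = $516.96

$516.96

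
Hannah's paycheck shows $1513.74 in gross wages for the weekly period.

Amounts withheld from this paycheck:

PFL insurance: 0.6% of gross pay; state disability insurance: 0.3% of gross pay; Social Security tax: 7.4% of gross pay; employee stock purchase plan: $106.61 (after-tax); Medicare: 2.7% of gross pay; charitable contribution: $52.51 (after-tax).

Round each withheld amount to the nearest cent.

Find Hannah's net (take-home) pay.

$1188.11

State disability insurance: $1513.74 × 0.003 = $4.54
Social Security tax: $1513.74 × 0.074 = $112.02
Medicare: $1513.74 × 0.027 = $40.87
PFL insurance: $1513.74 × 0.006 = $9.08
Employee stock purchase plan: $106.61
Charitable contribution: $52.51
Total deductions = $4.54 + $112.02 + $40.87 + $9.08 + $106.61 + $52.51 = $325.63
Net pay = $1513.74 − $325.63 = $1188.11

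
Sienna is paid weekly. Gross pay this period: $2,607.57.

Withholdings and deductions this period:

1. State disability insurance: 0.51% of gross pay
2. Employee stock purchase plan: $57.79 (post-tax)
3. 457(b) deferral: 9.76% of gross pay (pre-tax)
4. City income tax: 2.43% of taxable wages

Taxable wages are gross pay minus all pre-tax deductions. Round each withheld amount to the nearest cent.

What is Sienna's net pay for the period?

$2,224.80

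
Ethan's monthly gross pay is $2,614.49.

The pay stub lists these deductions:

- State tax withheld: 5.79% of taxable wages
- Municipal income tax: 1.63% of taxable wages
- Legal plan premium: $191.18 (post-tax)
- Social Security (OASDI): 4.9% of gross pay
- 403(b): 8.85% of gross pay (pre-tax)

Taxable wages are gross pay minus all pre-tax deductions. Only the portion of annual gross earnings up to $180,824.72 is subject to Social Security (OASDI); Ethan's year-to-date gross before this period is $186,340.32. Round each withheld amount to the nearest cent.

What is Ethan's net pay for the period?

403(b): $2,614.49 × 0.0885 = $231.38
Taxable wages = $2,614.49 − $231.38 = $2,383.11
State tax withheld: $2,383.11 × 0.0579 = $137.98
Municipal income tax: $2,383.11 × 0.0163 = $38.84
Social Security (OASDI): annual cap $180,824.72 already reached (YTD $186,340.32), so $0.00
Legal plan premium: $191.18
Total deductions = $231.38 + $137.98 + $38.84 + $0.00 + $191.18 = $599.38
Net pay = $2,614.49 − $599.38 = $2,015.11

$2,015.11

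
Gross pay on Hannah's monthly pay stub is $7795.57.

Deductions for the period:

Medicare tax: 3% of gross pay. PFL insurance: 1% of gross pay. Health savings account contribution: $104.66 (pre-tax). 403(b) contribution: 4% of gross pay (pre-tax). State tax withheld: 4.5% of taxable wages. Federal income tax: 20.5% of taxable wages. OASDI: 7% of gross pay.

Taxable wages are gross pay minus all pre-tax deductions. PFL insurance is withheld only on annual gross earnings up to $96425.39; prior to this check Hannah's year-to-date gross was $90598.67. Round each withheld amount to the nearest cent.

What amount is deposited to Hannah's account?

Health savings account contribution: $104.66
403(b) contribution: $7795.57 × 0.04 = $311.82
Pre-tax total = $104.66 + $311.82 = $416.48
Taxable wages = $7795.57 − $416.48 = $7379.09
Federal income tax: $7379.09 × 0.205 = $1512.71
State tax withheld: $7379.09 × 0.045 = $332.06
Medicare tax: $7795.57 × 0.03 = $233.87
PFL insurance: only $96425.39 − $90598.67 = $5826.72 of this check is subject → $5826.72 × 0.01 = $58.27
OASDI: $7795.57 × 0.07 = $545.69
Total deductions = $104.66 + $311.82 + $1512.71 + $332.06 + $233.87 + $58.27 + $545.69 = $3099.08
Net pay = $7795.57 − $3099.08 = $4696.49

$4696.49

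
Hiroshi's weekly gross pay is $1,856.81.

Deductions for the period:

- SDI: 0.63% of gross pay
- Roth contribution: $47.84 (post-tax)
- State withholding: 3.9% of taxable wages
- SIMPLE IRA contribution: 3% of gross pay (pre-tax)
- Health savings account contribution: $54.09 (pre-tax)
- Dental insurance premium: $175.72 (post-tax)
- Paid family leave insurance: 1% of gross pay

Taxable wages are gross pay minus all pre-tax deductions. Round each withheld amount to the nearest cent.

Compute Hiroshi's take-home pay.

$1,425.06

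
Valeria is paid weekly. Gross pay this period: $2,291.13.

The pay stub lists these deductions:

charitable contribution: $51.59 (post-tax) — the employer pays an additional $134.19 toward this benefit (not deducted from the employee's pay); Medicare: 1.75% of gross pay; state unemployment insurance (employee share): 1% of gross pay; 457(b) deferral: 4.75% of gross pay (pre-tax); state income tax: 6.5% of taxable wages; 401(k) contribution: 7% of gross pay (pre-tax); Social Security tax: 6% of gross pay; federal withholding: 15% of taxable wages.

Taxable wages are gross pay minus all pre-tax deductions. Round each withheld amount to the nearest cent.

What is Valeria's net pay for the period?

457(b) deferral: $2,291.13 × 0.0475 = $108.83
401(k) contribution: $2,291.13 × 0.07 = $160.38
Pre-tax total = $108.83 + $160.38 = $269.21
Taxable wages = $2,291.13 − $269.21 = $2,021.92
Federal withholding: $2,021.92 × 0.15 = $303.29
State income tax: $2,021.92 × 0.065 = $131.42
Social Security tax: $2,291.13 × 0.06 = $137.47
State unemployment insurance (employee share): $2,291.13 × 0.01 = $22.91
Medicare: $2,291.13 × 0.0175 = $40.09
Charitable contribution: $51.59
(Employer's $134.19 toward charitable contribution is not withheld from the employee.)
Total deductions = $108.83 + $160.38 + $303.29 + $131.42 + $137.47 + $22.91 + $40.09 + $51.59 = $955.98
Net pay = $2,291.13 − $955.98 = $1,335.15

$1,335.15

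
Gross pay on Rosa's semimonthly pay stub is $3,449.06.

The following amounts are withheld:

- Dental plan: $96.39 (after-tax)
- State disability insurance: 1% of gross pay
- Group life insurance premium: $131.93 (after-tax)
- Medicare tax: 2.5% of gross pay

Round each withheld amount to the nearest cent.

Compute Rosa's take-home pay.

State disability insurance: $3,449.06 × 0.01 = $34.49
Medicare tax: $3,449.06 × 0.025 = $86.23
Group life insurance premium: $131.93
Dental plan: $96.39
Total deductions = $34.49 + $86.23 + $131.93 + $96.39 = $349.04
Net pay = $3,449.06 − $349.04 = $3,100.02

$3,100.02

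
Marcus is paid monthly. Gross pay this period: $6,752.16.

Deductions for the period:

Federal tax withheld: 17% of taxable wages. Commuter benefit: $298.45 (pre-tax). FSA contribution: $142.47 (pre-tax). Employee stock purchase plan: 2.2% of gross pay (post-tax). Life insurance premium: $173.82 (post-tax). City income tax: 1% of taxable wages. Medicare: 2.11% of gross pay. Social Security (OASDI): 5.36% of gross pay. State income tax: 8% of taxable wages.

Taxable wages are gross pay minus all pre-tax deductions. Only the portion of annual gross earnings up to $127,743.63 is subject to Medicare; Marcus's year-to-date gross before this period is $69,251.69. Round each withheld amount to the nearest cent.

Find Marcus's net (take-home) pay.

FSA contribution: $142.47
Commuter benefit: $298.45
Pre-tax total = $142.47 + $298.45 = $440.92
Taxable wages = $6,752.16 − $440.92 = $6,311.24
City income tax: $6,311.24 × 0.01 = $63.11
Federal tax withheld: $6,311.24 × 0.17 = $1,072.91
State income tax: $6,311.24 × 0.08 = $504.90
Medicare: cap not yet reached, full $6,752.16 is subject → $6,752.16 × 0.0211 = $142.47
Social Security (OASDI): $6,752.16 × 0.0536 = $361.92
Employee stock purchase plan: $6,752.16 × 0.022 = $148.55
Life insurance premium: $173.82
Total deductions = $142.47 + $298.45 + $63.11 + $1,072.91 + $504.90 + $142.47 + $361.92 + $148.55 + $173.82 = $2,908.60
Net pay = $6,752.16 − $2,908.60 = $3,843.56

$3,843.56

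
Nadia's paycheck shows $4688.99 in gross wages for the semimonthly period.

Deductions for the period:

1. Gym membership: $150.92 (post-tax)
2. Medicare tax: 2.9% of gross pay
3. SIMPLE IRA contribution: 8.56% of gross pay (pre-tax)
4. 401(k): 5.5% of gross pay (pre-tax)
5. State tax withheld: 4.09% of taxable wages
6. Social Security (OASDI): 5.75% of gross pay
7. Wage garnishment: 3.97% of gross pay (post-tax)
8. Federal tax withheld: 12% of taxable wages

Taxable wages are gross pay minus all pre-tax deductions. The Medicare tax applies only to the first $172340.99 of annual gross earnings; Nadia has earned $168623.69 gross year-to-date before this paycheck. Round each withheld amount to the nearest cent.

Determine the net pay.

SIMPLE IRA contribution: $4688.99 × 0.0856 = $401.38
401(k): $4688.99 × 0.055 = $257.89
Pre-tax total = $401.38 + $257.89 = $659.27
Taxable wages = $4688.99 − $659.27 = $4029.72
Federal tax withheld: $4029.72 × 0.12 = $483.57
State tax withheld: $4029.72 × 0.0409 = $164.82
Social Security (OASDI): $4688.99 × 0.0575 = $269.62
Medicare tax: only $172340.99 − $168623.69 = $3717.30 of this check is subject → $3717.30 × 0.029 = $107.80
Gym membership: $150.92
Wage garnishment: $4688.99 × 0.0397 = $186.15
Total deductions = $401.38 + $257.89 + $483.57 + $164.82 + $269.62 + $107.80 + $150.92 + $186.15 = $2022.15
Net pay = $4688.99 − $2022.15 = $2666.84

$2666.84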